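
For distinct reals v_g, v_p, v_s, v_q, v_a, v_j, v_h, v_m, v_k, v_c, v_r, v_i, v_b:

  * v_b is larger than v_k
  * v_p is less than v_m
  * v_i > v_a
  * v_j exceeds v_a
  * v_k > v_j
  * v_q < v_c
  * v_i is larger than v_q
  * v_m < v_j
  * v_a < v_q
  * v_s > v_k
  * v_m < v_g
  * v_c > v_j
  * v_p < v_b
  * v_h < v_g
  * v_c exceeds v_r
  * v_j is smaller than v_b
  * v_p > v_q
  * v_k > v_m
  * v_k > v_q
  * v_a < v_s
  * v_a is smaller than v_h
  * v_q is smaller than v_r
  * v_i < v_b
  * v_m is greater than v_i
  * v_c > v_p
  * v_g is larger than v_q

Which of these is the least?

Chaining upward from v_a: directly above it, v_q, v_i, v_h, v_j, v_s; then v_p, v_m, v_r, v_g, v_c, v_k, v_b.
That covers every other element, and nothing is given below v_a, so v_a is the least.

v_a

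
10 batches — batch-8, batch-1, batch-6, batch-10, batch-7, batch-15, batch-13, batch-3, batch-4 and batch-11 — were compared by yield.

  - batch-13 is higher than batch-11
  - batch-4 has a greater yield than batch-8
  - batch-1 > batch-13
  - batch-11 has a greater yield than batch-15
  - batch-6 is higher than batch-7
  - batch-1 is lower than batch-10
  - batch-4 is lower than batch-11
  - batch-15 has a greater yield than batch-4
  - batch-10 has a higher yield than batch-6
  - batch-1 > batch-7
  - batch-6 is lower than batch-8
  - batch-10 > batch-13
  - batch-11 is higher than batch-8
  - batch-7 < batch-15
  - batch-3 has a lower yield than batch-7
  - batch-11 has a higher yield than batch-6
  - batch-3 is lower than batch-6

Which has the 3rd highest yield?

batch-13

Chaining the given pairs: batch-3 < batch-7 < batch-6 < batch-8 < batch-4 < batch-15 < batch-11 < batch-13 < batch-1 < batch-10.
The 3rd largest is batch-13.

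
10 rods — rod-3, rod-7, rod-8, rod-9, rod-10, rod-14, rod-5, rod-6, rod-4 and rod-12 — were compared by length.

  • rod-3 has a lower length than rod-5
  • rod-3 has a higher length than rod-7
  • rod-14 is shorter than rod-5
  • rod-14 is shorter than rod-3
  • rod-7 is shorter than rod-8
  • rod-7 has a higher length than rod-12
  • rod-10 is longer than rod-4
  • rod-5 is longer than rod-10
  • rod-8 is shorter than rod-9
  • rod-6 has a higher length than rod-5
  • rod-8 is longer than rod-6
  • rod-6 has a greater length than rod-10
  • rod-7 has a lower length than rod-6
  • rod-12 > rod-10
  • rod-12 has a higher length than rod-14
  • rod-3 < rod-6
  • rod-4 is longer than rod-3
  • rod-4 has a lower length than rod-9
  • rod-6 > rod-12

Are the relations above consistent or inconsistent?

We have rod-10 < rod-12 stated directly, yet also rod-12 < rod-7 < rod-3 < rod-4 < rod-10 by chaining the others — so rod-12 < rod-10. Contradiction.

inconsistent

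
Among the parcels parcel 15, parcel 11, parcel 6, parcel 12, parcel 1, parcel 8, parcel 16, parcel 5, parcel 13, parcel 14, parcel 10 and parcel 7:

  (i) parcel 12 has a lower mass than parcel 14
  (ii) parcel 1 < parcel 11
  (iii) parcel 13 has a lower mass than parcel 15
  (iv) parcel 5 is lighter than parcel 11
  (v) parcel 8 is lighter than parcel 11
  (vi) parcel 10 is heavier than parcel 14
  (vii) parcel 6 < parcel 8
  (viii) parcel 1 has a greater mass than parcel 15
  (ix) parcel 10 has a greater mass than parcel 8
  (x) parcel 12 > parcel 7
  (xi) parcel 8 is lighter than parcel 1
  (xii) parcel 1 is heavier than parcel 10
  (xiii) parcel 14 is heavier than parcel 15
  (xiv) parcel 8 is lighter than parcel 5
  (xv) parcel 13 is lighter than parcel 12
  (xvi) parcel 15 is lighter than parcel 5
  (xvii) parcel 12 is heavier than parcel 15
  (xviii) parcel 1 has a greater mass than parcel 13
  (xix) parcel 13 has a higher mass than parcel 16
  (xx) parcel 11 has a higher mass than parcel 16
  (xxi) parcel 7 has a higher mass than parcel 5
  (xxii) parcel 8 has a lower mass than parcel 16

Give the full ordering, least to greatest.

parcel 6 < parcel 8 < parcel 16 < parcel 13 < parcel 15 < parcel 5 < parcel 7 < parcel 12 < parcel 14 < parcel 10 < parcel 1 < parcel 11

Each adjacent pair is fixed by a given relation: parcel 6 < parcel 8; parcel 8 < parcel 16; parcel 16 < parcel 13; parcel 13 < parcel 15; parcel 15 < parcel 5; parcel 5 < parcel 7; parcel 7 < parcel 12; parcel 12 < parcel 14; parcel 14 < parcel 10; parcel 10 < parcel 1; parcel 1 < parcel 11. Chaining them end to end gives the full order.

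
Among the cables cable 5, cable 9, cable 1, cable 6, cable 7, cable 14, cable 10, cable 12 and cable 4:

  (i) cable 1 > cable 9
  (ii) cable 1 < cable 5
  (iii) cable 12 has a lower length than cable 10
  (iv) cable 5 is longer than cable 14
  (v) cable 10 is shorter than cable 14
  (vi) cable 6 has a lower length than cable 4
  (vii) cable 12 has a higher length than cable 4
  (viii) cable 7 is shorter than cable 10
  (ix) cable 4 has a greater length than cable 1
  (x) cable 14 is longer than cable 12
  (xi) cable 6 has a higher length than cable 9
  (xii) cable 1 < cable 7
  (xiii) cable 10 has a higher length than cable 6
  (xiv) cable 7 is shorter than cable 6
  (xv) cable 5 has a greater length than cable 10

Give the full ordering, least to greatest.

The consecutive links are each given: cable 9 < cable 1; cable 1 < cable 7; cable 7 < cable 6; cable 6 < cable 4; cable 4 < cable 12; cable 12 < cable 10; cable 10 < cable 14; cable 14 < cable 5.

cable 9 < cable 1 < cable 7 < cable 6 < cable 4 < cable 12 < cable 10 < cable 14 < cable 5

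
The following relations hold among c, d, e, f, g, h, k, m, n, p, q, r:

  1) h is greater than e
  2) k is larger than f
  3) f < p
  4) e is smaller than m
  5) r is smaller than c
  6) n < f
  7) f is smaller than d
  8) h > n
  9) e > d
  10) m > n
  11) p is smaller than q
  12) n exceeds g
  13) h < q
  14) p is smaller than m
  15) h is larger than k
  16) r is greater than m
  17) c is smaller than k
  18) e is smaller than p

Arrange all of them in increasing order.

g < n < f < d < e < p < m < r < c < k < h < q

The consecutive links are each given: g < n; n < f; f < d; d < e; e < p; p < m; m < r; r < c; c < k; k < h; h < q.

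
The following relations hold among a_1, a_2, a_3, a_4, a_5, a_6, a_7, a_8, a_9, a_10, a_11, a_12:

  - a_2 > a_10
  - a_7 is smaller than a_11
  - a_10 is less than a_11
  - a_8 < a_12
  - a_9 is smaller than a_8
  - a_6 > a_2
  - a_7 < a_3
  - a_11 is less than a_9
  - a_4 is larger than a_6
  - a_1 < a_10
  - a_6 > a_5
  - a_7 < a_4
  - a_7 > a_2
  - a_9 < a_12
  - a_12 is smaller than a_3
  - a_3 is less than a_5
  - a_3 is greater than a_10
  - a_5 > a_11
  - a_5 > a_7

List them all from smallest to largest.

a_1 < a_10 < a_2 < a_7 < a_11 < a_9 < a_8 < a_12 < a_3 < a_5 < a_6 < a_4

The consecutive links are each given: a_1 < a_10; a_10 < a_2; a_2 < a_7; a_7 < a_11; a_11 < a_9; a_9 < a_8; a_8 < a_12; a_12 < a_3; a_3 < a_5; a_5 < a_6; a_6 < a_4.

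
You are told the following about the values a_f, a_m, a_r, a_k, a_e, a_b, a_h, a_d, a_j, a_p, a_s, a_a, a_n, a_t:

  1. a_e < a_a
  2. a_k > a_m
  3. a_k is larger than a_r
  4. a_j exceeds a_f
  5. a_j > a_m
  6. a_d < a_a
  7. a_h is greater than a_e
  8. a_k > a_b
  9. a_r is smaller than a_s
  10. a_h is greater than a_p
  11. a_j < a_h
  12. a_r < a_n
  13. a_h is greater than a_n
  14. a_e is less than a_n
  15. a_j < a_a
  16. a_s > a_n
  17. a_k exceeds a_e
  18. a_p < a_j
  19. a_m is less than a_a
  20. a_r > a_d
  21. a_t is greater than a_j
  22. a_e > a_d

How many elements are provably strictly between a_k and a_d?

2

The relations place a_d below a_k. An element lies strictly between them when it is forced above a_d and also forced below a_k.
Above a_d: {a_r, a_e, a_a, a_n, a_h, a_s}. Below a_k: {a_m, a_b, a_r, a_e}.
Intersection: {a_r, a_e} — 2.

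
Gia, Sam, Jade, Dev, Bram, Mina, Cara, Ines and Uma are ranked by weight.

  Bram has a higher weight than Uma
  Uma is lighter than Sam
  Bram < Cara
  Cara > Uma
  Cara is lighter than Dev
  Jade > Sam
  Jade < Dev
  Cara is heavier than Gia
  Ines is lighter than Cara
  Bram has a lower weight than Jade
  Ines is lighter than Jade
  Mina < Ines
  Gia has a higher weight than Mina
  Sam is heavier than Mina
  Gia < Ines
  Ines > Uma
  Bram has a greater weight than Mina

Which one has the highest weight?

Dev

Mina is not greatest since Mina < Ines; Uma is not greatest since Uma < Sam; Sam is not greatest since Sam < Jade; Gia is not greatest since Gia < Ines; Ines is not greatest since Ines < Jade; Bram is not greatest since Bram < Cara; Jade is not greatest since Jade < Dev; Cara is not greatest since Cara < Dev.
Only Dev has nothing above it, so Dev is the highest weight.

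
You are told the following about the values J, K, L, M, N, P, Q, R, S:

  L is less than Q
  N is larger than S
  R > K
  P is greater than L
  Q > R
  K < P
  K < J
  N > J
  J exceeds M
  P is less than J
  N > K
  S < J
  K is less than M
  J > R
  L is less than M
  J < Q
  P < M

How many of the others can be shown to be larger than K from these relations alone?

6

Directly above K: P, R, M, J, N.
One step further: Q (6 so far).
Nothing else is reachable above K; 6 in all.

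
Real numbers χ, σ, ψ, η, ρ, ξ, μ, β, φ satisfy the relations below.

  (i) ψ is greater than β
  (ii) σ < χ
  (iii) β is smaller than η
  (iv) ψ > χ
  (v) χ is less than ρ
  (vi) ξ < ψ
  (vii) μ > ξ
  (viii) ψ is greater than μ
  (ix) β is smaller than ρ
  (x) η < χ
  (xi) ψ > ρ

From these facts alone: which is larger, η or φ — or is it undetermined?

undetermined

Following every chain through η: above η we get χ, ρ, ψ; below η we get β.
φ is not reached, and no chain runs the other way from φ to η.
So the given relations leave the order of η and φ undetermined.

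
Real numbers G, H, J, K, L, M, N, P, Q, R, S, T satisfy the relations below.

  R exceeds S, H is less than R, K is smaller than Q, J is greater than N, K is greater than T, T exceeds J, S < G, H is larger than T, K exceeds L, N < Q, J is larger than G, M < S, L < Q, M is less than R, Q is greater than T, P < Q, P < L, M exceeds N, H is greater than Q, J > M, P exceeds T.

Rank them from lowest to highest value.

The consecutive links are each given: N < M; M < S; S < G; G < J; J < T; T < P; P < L; L < K; K < Q; Q < H; H < R.

N < M < S < G < J < T < P < L < K < Q < H < R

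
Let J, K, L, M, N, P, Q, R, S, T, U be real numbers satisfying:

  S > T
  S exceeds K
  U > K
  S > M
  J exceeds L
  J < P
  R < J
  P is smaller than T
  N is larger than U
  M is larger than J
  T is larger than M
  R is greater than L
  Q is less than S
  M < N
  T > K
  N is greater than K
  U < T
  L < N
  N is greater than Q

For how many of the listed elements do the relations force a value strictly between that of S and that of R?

Chaining upward from R reaches: J, P, M, T, N.
Chaining downward from S reaches: L, J, P, K, U, M, Q, T.
Strictly between R and S are those in both lists: J, P, M, T — 4 elements.

4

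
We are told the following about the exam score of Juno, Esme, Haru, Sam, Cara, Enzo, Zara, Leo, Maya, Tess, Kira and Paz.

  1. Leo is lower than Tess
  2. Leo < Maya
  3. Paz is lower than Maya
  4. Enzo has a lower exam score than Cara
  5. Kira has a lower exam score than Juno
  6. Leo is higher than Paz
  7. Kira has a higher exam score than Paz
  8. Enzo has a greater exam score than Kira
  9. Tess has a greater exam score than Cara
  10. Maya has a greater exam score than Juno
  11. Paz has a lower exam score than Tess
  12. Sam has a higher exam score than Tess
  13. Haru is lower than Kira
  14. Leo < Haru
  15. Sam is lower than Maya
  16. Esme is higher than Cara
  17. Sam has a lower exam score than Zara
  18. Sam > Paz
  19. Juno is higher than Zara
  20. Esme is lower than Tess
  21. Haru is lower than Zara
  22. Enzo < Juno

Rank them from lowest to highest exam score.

Each adjacent pair is fixed by a given relation: Paz < Leo; Leo < Haru; Haru < Kira; Kira < Enzo; Enzo < Cara; Cara < Esme; Esme < Tess; Tess < Sam; Sam < Zara; Zara < Juno; Juno < Maya. Chaining them end to end gives the full order.

Paz < Leo < Haru < Kira < Enzo < Cara < Esme < Tess < Sam < Zara < Juno < Maya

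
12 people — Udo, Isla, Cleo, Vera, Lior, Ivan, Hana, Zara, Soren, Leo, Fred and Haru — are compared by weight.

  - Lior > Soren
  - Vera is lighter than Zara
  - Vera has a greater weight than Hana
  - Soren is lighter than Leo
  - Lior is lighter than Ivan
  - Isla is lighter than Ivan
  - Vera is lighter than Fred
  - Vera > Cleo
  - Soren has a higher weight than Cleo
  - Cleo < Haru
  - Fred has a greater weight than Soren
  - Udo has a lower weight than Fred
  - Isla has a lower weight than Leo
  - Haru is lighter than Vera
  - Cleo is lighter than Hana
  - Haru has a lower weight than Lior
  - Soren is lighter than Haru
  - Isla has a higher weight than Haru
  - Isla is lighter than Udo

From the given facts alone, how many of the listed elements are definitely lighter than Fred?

The elements the relations force below Fred are Cleo, Soren, Haru, Isla, Udo, Hana, Vera — no chain reaches any other.
That is 7.

7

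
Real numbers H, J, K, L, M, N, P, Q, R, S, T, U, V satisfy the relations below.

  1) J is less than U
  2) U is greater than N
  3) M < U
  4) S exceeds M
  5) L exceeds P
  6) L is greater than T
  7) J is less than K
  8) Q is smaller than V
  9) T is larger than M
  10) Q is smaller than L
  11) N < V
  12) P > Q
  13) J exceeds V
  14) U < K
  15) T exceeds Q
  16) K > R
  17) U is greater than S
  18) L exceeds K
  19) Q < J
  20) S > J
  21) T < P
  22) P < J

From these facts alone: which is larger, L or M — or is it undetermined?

Following the relations from M: M < T < P < J < S < U < K < L.
So L is larger.

L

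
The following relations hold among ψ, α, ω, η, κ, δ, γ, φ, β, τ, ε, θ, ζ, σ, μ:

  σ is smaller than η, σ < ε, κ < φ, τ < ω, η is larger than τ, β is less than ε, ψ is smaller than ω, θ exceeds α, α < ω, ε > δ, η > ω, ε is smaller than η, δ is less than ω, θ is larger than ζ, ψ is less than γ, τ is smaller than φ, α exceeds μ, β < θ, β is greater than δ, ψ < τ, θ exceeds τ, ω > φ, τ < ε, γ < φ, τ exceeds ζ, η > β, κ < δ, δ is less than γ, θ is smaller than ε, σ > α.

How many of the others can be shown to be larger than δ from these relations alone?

7

From δ the given relations immediately reach β, γ, ω, ε.
From those, θ, φ, η — 7 in total.
Nothing else is reachable above δ; 7 in all.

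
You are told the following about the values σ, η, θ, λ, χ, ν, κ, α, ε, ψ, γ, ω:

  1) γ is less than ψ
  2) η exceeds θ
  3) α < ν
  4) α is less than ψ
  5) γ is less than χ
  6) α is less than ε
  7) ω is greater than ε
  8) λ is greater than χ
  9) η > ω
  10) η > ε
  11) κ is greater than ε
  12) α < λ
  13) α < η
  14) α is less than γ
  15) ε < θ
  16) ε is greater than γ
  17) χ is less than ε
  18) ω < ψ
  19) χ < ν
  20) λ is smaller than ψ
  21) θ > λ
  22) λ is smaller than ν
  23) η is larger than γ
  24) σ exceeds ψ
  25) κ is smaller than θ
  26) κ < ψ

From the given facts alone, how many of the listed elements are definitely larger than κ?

From κ the given relations immediately reach ψ, θ.
From those, σ, η — 4 in total.
Nothing else is reachable above κ; 4 in all.

4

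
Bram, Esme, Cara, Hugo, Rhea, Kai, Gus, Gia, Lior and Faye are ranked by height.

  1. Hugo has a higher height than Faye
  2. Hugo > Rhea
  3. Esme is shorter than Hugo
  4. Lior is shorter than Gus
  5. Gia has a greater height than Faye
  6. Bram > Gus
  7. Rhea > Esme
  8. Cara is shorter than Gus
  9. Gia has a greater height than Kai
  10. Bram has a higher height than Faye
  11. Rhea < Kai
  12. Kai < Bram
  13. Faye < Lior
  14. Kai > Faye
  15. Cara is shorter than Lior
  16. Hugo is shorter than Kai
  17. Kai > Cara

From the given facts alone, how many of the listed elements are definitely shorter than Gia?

6

Directly below Gia: Faye, Kai.
One step further: Cara, Rhea, Hugo (5 so far).
One step further: Esme (6 so far).
No other element is forced below Gia by the given relations, so the count is 6.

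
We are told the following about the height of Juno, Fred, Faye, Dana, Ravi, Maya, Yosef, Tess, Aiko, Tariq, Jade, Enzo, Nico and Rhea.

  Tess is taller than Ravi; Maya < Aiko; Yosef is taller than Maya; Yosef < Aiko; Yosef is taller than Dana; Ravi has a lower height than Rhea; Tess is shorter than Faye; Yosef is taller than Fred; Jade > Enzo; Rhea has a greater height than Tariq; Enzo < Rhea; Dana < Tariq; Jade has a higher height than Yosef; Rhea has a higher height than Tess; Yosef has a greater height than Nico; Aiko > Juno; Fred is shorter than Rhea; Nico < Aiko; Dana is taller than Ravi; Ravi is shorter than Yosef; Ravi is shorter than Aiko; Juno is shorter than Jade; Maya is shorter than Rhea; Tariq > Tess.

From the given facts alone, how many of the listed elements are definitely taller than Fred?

4

The elements the relations force above Fred are Rhea, Yosef, Jade, Aiko — no chain reaches any other.
That is 4.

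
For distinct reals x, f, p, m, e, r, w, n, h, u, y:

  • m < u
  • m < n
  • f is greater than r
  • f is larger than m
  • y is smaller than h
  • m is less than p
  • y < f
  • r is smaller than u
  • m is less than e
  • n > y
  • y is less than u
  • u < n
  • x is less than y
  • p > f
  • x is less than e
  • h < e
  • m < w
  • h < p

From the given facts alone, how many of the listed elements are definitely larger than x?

7

Directly above x: y, e.
One step further: h, u, f, n (6 so far).
One step further: p (7 so far).
Nothing else is reachable above x; 7 in all.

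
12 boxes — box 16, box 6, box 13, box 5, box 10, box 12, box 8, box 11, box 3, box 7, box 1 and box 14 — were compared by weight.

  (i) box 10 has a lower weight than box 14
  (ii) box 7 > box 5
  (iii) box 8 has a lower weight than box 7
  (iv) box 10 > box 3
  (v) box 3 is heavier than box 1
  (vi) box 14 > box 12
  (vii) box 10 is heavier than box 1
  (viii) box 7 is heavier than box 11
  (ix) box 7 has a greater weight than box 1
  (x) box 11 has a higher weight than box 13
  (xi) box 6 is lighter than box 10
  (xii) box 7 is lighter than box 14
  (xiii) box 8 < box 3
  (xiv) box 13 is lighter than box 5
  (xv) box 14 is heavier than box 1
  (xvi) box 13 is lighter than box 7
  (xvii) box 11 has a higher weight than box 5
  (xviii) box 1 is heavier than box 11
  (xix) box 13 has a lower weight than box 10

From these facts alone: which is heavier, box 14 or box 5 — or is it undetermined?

box 14

box 5 < box 11 < box 1 < box 3 < box 10 < box 14, by transitivity through box 11, box 1, box 3, box 10.
So box 14 is heavier.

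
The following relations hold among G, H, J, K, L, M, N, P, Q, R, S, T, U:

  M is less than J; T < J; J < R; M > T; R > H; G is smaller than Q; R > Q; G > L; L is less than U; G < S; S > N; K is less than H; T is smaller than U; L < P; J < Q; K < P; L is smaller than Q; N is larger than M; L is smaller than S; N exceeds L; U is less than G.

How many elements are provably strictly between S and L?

3

The relations place L below S. An element lies strictly between them when it is forced above L and also forced below S.
Above L: {U, G, N, P, Q, R}. Below S: {T, M, U, G, N}.
Intersection: {U, G, N} — 3.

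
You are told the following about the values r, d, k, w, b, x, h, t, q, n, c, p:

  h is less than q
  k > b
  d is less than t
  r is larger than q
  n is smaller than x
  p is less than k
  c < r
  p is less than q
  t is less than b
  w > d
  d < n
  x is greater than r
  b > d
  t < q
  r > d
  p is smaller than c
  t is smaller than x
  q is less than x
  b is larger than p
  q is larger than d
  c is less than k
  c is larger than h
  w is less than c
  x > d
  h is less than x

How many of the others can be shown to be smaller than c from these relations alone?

4

From c the given relations immediately reach h, p, w.
From those, d — 4 in total.
No other element is forced below c by the given relations, so the count is 4.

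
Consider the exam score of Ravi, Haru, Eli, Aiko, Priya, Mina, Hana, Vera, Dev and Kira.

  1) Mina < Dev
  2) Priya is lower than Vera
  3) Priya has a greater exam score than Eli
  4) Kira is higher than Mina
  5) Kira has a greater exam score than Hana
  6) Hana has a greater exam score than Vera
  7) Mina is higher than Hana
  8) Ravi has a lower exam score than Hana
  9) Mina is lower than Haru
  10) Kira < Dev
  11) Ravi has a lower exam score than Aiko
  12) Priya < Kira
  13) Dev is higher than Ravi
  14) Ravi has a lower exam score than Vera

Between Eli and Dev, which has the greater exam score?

Dev

Chaining the given relations: Eli < Priya < Vera < Hana < Mina < Kira < Dev.
So Eli < Dev; Dev is the higher of the two.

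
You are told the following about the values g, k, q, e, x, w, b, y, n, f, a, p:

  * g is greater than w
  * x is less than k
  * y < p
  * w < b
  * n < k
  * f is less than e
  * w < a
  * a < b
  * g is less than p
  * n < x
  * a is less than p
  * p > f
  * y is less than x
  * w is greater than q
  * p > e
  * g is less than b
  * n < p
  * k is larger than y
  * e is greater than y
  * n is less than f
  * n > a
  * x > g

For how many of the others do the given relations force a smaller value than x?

From x the given relations immediately reach y, n, g.
From those, w, a — 5 in total.
From those, q — 6 in total.
Nothing else is reachable below x; 6 in all.

6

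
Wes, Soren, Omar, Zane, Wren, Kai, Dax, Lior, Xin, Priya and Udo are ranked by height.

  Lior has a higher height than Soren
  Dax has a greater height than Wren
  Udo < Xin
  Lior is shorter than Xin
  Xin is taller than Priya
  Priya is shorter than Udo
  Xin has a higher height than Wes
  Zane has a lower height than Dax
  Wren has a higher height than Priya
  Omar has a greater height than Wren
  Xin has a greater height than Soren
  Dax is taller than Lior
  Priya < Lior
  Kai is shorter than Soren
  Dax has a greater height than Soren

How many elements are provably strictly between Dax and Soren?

Chaining upward from Soren reaches: Lior, Xin.
Chaining downward from Dax reaches: Priya, Zane, Kai, Lior, Wren.
Strictly between Soren and Dax are those in both lists: Lior — 1 element.

1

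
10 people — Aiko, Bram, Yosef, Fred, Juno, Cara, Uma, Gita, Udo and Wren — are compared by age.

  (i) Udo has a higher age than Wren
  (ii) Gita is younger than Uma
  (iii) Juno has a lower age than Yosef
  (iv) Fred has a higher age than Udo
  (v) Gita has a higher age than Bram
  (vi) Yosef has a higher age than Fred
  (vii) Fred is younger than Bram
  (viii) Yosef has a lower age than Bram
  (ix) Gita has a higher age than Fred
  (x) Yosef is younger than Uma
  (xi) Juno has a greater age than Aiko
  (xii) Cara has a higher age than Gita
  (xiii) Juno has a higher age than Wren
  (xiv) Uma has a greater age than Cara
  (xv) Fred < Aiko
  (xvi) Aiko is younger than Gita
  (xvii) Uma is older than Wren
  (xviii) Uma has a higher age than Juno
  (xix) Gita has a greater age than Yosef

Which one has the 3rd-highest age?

Piecing the relations together gives one ordering: Wren < Udo < Fred < Aiko < Juno < Yosef < Bram < Gita < Cara < Uma.
Counting 3 from the largest end gives Gita.

Gita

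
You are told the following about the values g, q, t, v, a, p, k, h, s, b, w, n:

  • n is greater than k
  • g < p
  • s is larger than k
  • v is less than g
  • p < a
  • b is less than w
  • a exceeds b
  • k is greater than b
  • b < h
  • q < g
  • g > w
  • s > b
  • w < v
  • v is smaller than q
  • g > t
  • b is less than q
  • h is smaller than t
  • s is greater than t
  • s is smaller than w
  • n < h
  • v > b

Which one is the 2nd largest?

p

The consecutive relations fix a unique order: b < k < n < h < t < s < w < v < q < g < p < a.
The 2nd largest is p.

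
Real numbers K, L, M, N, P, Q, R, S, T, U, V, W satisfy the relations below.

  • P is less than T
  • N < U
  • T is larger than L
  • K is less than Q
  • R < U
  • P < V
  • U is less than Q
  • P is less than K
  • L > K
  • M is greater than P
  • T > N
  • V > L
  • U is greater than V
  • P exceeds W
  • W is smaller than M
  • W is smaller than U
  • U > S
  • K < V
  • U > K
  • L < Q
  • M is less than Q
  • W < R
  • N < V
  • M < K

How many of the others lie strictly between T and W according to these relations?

Chaining upward from W reaches: R, P, M, K, L, V, U, Q.
Chaining downward from T reaches: N, P, M, K, L.
Strictly between W and T are those in both lists: P, M, K, L — 4 elements.

4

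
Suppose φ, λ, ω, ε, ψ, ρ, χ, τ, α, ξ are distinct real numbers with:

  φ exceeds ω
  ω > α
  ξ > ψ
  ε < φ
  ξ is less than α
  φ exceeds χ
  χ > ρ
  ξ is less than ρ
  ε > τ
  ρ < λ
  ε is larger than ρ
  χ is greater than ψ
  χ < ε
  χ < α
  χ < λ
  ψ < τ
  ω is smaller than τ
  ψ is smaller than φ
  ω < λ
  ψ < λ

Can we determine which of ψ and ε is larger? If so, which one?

Following the relations from ψ: ψ < ξ < ρ < χ < α < ω < τ < ε.
So ε is larger.

ε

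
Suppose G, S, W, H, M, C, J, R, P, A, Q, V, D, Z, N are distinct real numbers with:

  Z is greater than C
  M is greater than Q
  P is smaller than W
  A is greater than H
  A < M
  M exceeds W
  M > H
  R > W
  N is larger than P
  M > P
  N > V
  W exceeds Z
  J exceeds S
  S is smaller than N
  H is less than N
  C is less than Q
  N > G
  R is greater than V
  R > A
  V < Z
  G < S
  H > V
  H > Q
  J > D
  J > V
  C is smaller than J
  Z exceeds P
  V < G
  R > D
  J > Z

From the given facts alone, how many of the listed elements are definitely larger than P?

The elements the relations force above P are Z, W, N, J, M, R — no chain reaches any other.
That is 6.

6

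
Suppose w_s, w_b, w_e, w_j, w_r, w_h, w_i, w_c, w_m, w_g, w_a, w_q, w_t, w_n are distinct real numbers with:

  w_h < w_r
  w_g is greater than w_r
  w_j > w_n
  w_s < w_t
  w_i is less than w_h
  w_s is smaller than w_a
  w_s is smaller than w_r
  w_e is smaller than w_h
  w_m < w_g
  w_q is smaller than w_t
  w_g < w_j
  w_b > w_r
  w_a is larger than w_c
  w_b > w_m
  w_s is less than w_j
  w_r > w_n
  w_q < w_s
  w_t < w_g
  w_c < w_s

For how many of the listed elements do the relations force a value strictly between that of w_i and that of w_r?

1

The relations place w_i below w_r. An element lies strictly between them when it is forced above w_i and also forced below w_r.
Above w_i: {w_h, w_g, w_j, w_b}. Below w_r: {w_e, w_c, w_q, w_s, w_h, w_n}.
Intersection: {w_h} — 1.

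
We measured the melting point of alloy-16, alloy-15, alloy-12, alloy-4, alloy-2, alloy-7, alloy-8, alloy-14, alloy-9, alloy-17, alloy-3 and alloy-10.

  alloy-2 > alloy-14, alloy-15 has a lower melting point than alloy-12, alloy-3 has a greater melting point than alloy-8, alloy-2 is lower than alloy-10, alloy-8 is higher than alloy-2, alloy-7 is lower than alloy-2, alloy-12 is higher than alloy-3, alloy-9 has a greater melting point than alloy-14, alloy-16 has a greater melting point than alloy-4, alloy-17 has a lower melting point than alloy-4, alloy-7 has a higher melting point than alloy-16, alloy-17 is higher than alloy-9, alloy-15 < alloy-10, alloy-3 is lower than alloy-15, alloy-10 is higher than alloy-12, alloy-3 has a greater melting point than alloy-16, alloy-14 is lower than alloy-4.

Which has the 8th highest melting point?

alloy-16

Chaining the given pairs: alloy-14 < alloy-9 < alloy-17 < alloy-4 < alloy-16 < alloy-7 < alloy-2 < alloy-8 < alloy-3 < alloy-15 < alloy-12 < alloy-10.
Counting 8 from the largest end gives alloy-16.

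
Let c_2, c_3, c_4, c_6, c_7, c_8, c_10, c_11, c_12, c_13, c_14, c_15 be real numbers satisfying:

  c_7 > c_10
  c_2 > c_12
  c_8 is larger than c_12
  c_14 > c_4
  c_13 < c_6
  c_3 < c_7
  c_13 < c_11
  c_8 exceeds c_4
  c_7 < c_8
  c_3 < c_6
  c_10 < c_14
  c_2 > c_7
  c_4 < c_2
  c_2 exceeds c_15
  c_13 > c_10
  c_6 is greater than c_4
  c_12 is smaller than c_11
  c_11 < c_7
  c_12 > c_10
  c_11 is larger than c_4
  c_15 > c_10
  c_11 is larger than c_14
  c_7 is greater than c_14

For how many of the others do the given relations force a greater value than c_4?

Directly above c_4: c_14, c_11, c_8, c_2, c_6.
One step further: c_7 (6 so far).
Nothing else is reachable above c_4; 6 in all.

6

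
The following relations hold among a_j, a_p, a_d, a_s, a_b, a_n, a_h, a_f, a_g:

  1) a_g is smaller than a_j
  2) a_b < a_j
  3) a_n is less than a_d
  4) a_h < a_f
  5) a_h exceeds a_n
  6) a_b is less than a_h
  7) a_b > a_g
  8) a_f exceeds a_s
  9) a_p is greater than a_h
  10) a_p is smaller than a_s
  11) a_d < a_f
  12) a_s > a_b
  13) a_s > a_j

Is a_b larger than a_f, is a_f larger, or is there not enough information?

a_b < a_h and a_h < a_p give a_b < a_p.
With a_p < a_s: a_b < a_h < a_p < a_s.
With a_s < a_f: a_b < a_h < a_p < a_s < a_f.
So a_f is larger.

a_f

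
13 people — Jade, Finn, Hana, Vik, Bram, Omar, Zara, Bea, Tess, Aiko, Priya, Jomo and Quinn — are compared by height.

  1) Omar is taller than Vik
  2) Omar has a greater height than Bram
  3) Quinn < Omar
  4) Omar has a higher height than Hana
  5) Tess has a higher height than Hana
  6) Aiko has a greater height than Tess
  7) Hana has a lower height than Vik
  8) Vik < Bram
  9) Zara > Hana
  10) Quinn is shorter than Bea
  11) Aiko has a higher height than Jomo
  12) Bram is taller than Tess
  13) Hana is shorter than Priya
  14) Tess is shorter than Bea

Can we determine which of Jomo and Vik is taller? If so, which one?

undetermined

Following every chain through Vik: above Vik we get Bram, Omar; below Vik we get Hana.
Jomo is not reached, and no chain runs the other way from Jomo to Vik.
So the given relations leave the order of Vik and Jomo undetermined.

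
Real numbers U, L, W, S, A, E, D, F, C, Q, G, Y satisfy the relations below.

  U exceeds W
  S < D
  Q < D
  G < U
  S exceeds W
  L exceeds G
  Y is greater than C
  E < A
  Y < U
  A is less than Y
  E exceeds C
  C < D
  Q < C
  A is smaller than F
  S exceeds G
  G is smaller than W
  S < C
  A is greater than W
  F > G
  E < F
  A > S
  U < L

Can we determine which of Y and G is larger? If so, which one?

G < W and W < S give G < S.
Then S < C extends the chain to C.
Then C < E extends the chain to E.
With E < A: G < W < S < C < E < A.
With A < Y: G < W < S < C < E < A < Y.
So Y is larger.

Y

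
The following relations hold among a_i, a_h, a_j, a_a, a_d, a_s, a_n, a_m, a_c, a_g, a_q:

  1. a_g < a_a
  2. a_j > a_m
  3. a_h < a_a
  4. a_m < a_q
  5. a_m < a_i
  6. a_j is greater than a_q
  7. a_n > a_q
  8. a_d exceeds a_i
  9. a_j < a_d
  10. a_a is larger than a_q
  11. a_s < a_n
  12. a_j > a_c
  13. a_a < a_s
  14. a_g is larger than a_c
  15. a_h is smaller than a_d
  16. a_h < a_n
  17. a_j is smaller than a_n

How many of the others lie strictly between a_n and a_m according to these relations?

The relations place a_m below a_n. An element lies strictly between them when it is forced above a_m and also forced below a_n.
Above a_m: {a_q, a_a, a_s, a_j, a_i, a_d}. Below a_n: {a_q, a_c, a_g, a_h, a_a, a_s, a_j}.
Intersection: {a_q, a_a, a_s, a_j} — 4.

4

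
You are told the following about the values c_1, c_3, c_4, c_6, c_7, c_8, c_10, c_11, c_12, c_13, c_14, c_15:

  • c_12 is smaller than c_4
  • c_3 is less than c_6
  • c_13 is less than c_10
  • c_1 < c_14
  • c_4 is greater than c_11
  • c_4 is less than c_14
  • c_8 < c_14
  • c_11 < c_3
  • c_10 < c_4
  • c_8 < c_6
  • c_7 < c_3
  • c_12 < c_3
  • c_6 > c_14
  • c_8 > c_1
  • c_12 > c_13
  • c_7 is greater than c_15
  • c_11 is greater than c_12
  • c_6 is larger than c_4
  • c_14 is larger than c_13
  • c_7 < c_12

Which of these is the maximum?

c_6

c_1 is not greatest since c_1 < c_8; c_13 is not greatest since c_13 < c_12; c_8 is not greatest since c_8 < c_6; c_15 is not greatest since c_15 < c_7; c_7 is not greatest since c_7 < c_12; c_10 is not greatest since c_10 < c_4; c_12 is not greatest since c_12 < c_4; c_11 is not greatest since c_11 < c_3; c_4 is not greatest since c_4 < c_14; c_14 is not greatest since c_14 < c_6; c_3 is not greatest since c_3 < c_6.
Only c_6 has nothing above it, so c_6 is the maximum.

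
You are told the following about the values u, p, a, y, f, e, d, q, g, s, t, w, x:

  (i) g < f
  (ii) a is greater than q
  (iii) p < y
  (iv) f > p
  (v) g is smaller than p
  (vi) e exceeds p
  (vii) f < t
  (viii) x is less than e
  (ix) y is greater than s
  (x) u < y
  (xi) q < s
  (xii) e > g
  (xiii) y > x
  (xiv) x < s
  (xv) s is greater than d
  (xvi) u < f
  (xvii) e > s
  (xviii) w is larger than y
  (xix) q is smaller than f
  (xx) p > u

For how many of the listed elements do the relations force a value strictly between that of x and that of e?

The relations place x below e. An element lies strictly between them when it is forced above x and also forced below e.
Above x: {s, y, w}. Below e: {g, u, d, p, q, s}.
Intersection: {s} — 1.

1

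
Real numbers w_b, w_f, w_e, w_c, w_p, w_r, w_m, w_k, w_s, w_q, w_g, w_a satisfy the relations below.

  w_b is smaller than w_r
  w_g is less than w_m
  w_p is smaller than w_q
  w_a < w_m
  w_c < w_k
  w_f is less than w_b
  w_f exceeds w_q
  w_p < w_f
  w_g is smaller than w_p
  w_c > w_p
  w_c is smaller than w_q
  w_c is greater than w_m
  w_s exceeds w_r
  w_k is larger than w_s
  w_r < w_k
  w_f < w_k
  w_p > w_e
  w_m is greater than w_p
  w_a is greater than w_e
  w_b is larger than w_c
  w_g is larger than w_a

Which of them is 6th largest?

The consecutive relations fix a unique order: w_e < w_a < w_g < w_p < w_m < w_c < w_q < w_f < w_b < w_r < w_s < w_k.
Counting 6 from the largest end gives w_q.

w_q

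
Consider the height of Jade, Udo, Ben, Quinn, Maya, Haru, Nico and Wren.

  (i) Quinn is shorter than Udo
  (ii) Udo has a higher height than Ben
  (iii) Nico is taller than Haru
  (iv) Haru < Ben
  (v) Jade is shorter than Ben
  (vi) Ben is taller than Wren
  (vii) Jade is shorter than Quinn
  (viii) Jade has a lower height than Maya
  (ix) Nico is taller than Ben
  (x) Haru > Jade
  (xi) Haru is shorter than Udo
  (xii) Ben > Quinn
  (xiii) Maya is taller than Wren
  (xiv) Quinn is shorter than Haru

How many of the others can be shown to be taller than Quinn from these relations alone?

Directly above Quinn: Haru, Ben, Udo.
One step further: Nico (4 so far).
No other element is forced above Quinn by the given relations, so the count is 4.

4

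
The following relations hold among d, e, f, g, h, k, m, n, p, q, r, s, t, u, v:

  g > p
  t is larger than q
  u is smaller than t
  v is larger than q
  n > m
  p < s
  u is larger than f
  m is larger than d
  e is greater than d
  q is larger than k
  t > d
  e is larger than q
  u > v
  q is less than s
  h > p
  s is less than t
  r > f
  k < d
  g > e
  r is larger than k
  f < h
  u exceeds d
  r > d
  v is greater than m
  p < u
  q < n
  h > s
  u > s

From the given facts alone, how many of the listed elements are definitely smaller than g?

Directly below g: p, e.
One step further: q, d (4 so far).
One step further: k (5 so far).
No other element is forced below g by the given relations, so the count is 5.

5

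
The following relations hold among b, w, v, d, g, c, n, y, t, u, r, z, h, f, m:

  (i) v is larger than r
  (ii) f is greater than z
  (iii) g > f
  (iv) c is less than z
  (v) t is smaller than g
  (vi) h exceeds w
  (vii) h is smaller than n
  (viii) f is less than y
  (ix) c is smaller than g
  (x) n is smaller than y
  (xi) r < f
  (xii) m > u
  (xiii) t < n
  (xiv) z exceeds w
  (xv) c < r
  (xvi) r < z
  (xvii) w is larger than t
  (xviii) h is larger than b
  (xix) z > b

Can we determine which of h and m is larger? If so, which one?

undetermined

Following every chain through h: above h we get n, y; below h we get b, t, w.
m is not reached, and no chain runs the other way from m to h.
So the given relations leave the order of h and m undetermined.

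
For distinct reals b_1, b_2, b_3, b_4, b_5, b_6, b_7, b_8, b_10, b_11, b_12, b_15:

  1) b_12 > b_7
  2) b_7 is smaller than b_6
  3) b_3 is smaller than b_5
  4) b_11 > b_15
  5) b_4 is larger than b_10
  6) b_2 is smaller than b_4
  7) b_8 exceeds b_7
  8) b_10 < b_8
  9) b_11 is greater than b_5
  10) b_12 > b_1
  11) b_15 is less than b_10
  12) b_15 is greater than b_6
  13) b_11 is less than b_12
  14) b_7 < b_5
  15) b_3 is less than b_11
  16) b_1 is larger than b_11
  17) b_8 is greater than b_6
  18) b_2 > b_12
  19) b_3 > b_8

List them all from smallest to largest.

b_7 < b_6 < b_15 < b_10 < b_8 < b_3 < b_5 < b_11 < b_1 < b_12 < b_2 < b_4

The consecutive links are each given: b_7 < b_6; b_6 < b_15; b_15 < b_10; b_10 < b_8; b_8 < b_3; b_3 < b_5; b_5 < b_11; b_11 < b_1; b_1 < b_12; b_12 < b_2; b_2 < b_4.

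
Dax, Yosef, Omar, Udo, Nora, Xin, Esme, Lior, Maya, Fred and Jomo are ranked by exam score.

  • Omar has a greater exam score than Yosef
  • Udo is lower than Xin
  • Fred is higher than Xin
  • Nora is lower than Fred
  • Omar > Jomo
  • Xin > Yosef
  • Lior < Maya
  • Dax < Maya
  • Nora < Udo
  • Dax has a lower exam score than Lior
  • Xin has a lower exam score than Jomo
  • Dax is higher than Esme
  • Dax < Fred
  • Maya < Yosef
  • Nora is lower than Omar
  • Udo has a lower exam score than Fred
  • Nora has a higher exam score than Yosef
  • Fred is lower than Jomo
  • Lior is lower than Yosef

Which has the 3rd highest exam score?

Fred

Chaining the given pairs: Esme < Dax < Lior < Maya < Yosef < Nora < Udo < Xin < Fred < Jomo < Omar.
The 3rd largest is Fred.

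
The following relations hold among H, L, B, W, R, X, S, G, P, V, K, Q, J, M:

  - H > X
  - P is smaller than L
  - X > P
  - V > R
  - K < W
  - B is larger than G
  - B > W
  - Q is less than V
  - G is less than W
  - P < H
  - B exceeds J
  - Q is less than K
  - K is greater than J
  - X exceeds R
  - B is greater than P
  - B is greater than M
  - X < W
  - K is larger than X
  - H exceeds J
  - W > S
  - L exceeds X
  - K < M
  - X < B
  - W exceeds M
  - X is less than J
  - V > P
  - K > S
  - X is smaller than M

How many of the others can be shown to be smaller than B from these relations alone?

From B the given relations immediately reach P, X, J, M, G, W.
From those, R, S, K — 9 in total.
From those, Q — 10 in total.
Nothing else is reachable below B; 10 in all.

10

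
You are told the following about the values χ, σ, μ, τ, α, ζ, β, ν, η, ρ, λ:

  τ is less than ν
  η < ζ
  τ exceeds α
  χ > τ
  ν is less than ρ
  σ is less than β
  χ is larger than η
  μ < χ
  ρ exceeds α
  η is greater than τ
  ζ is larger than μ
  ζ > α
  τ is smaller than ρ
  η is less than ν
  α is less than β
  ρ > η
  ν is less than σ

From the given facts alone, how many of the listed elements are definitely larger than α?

8

The elements the relations force above α are τ, η, ν, σ, β, χ, ζ, ρ — no chain reaches any other.
That is 8.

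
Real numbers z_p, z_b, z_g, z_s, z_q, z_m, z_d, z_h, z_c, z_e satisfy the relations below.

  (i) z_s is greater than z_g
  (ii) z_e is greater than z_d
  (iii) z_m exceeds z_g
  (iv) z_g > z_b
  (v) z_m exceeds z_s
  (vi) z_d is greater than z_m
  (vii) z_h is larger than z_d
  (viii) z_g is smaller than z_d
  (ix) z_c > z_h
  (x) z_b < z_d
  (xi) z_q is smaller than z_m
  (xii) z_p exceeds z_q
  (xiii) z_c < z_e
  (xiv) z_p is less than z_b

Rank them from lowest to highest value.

z_q < z_p < z_b < z_g < z_s < z_m < z_d < z_h < z_c < z_e

Each adjacent pair is fixed by a given relation: z_q < z_p; z_p < z_b; z_b < z_g; z_g < z_s; z_s < z_m; z_m < z_d; z_d < z_h; z_h < z_c; z_c < z_e. Chaining them end to end gives the full order.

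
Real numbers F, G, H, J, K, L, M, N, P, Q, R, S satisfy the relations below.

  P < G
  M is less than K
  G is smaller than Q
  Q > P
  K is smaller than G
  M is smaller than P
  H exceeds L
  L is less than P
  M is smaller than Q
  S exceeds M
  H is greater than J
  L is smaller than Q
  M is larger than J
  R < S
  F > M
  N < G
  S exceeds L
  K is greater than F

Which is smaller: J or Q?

J < M and M < F give J < F.
Then F < K extends the chain to K.
Then K < G extends the chain to G.
Then G < Q extends the chain to Q.
So J < Q; J is the smaller of the two.

J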